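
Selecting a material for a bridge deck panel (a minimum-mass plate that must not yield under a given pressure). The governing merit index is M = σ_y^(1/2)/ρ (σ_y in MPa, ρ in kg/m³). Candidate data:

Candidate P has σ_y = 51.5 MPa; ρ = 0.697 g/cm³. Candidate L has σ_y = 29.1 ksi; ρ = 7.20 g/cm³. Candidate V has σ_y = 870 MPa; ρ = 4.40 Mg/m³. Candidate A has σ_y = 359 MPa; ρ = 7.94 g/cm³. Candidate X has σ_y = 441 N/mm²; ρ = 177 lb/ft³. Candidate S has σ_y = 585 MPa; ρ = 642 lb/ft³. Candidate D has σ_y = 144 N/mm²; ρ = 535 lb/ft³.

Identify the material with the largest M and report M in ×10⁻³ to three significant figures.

candidate P, M = 10.3×10⁻³

Convert each candidate to consistent units, then evaluate M:
  candidate P: σ_y = 51.50 MPa, ρ = 697.0 kg/m³
  candidate L: σ_y = 200.6 MPa, ρ = 7200 kg/m³
  candidate V: σ_y = 870.0 MPa, ρ = 4400 kg/m³
  candidate A: σ_y = 359.0 MPa, ρ = 7940 kg/m³
  candidate X: σ_y = 441.0 MPa, ρ = 2835 kg/m³
  candidate S: σ_y = 585.0 MPa, ρ = 10280 kg/m³
  candidate D: σ_y = 144.0 MPa, ρ = 8570 kg/m³
  candidate P: M = 10.3×10⁻³
  candidate X: M = 7.41×10⁻³
  candidate V: M = 6.70×10⁻³
  candidate A: M = 2.39×10⁻³
  candidate S: M = 2.35×10⁻³
  candidate L: M = 1.97×10⁻³
  candidate D: M = 1.40×10⁻³
The maximum is for candidate P.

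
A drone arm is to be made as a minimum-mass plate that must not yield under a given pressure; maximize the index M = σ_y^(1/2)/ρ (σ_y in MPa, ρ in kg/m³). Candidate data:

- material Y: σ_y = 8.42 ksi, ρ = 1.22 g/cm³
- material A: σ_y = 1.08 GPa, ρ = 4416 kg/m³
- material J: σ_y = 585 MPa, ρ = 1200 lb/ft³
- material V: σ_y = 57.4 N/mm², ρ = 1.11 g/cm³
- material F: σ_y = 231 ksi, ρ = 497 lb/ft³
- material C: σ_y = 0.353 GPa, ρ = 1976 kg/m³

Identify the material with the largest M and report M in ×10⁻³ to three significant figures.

Convert each candidate to consistent units, then evaluate M:
  material Y: σ_y = 58.05 MPa, ρ = 1220 kg/m³
  material A: σ_y = 1080 MPa, ρ = 4416 kg/m³
  material J: σ_y = 585.0 MPa, ρ = 19220 kg/m³
  material V: σ_y = 57.40 MPa, ρ = 1110 kg/m³
  material F: σ_y = 1593 MPa, ρ = 7961 kg/m³
  material C: σ_y = 353.0 MPa, ρ = 1976 kg/m³
  material C: M = 9.51×10⁻³
  material A: M = 7.44×10⁻³
  material V: M = 6.83×10⁻³
  material Y: M = 6.25×10⁻³
  material F: M = 5.01×10⁻³
  material J: M = 1.26×10⁻³
Material C has the largest M.

material C, M = 9.51×10⁻³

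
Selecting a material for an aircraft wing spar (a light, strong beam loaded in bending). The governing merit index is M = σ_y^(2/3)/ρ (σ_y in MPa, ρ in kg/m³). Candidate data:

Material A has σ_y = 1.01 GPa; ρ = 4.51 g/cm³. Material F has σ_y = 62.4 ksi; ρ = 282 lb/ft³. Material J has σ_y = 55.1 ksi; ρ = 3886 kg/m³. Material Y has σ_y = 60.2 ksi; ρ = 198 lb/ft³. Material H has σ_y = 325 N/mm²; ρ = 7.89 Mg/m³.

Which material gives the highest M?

material A

After converting to SI:
  material A: σ_y = 1010 MPa, ρ = 4510 kg/m³
  material F: σ_y = 430.2 MPa, ρ = 4517 kg/m³
  material J: σ_y = 379.9 MPa, ρ = 3886 kg/m³
  material Y: σ_y = 415.1 MPa, ρ = 3172 kg/m³
  material H: σ_y = 325.0 MPa, ρ = 7890 kg/m³
  material A: M = 22.3×10⁻³
  material Y: M = 17.5×10⁻³
  material J: M = 13.5×10⁻³
  material F: M = 12.6×10⁻³
  material H: M = 5.99×10⁻³
The maximum is for material A.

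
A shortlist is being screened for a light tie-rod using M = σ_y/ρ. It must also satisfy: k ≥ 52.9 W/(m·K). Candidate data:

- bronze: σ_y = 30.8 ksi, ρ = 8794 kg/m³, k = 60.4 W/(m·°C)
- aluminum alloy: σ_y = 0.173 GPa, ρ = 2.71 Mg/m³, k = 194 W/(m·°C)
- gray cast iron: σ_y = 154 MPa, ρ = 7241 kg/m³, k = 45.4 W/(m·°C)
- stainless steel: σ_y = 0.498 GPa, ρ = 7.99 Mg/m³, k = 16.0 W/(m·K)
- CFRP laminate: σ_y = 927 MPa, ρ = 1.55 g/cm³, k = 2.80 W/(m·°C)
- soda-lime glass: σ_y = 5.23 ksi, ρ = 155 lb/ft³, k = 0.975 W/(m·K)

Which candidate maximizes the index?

aluminum alloy

Screen on constraints: k ≥ 52.9 W/(m·K). Survivors: bronze, aluminum alloy.
In SI units:
  bronze: σ_y = 212.4 MPa, ρ = 8794 kg/m³
  aluminum alloy: σ_y = 173.0 MPa, ρ = 2710 kg/m³
  aluminum alloy: M = 63.8 kN·m/kg
  bronze: M = 24.1 kN·m/kg
The maximum is for aluminum alloy.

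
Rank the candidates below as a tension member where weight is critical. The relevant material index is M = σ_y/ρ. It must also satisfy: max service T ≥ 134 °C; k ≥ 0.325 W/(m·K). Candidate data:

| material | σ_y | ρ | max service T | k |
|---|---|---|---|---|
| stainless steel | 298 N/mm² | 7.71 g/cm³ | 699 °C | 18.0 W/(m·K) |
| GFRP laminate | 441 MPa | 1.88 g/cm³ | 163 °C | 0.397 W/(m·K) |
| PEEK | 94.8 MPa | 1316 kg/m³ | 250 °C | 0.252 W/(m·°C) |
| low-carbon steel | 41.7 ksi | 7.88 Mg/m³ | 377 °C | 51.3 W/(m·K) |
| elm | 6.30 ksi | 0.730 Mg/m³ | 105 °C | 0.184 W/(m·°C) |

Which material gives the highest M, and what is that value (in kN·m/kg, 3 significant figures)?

Screen on constraints: max service T ≥ 134 °C; k ≥ 0.325 W/(m·K). Survivors: stainless steel, GFRP laminate, low-carbon steel.
After converting to SI:
  stainless steel: σ_y = 298.0 MPa, ρ = 7710 kg/m³
  GFRP laminate: σ_y = 441.0 MPa, ρ = 1880 kg/m³
  low-carbon steel: σ_y = 287.5 MPa, ρ = 7880 kg/m³
  GFRP laminate: M = 235 kN·m/kg
  stainless steel: M = 38.7 kN·m/kg
  low-carbon steel: M = 36.5 kN·m/kg
Highest index: GFRP laminate.

GFRP laminate, M = 235 kN·m/kg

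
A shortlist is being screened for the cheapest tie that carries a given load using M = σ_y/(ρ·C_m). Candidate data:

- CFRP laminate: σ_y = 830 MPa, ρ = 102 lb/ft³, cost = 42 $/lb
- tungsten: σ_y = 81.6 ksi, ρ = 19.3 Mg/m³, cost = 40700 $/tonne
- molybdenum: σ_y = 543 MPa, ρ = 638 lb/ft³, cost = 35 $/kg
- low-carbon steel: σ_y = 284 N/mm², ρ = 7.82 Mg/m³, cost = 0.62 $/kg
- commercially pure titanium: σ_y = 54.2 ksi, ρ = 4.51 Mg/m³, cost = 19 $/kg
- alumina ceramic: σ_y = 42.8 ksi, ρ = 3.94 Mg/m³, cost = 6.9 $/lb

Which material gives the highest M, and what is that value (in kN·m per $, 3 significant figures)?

Normalizing units and computing the index:
  CFRP laminate: σ_y = 830.0 MPa, ρ = 1634 kg/m³, cost = 92.59 $/kg
  tungsten: σ_y = 562.6 MPa, ρ = 19300 kg/m³, cost = 40.70 $/kg
  molybdenum: σ_y = 543.0 MPa, ρ = 10220 kg/m³, cost = 35.00 $/kg
  low-carbon steel: σ_y = 284.0 MPa, ρ = 7820 kg/m³, cost = 0.6200 $/kg
  commercially pure titanium: σ_y = 373.7 MPa, ρ = 4510 kg/m³, cost = 19.00 $/kg
  alumina ceramic: σ_y = 295.1 MPa, ρ = 3940 kg/m³, cost = 15.21 $/kg
  low-carbon steel: M = 58.6 kN·m per $
  CFRP laminate: M = 5.49 kN·m per $
  alumina ceramic: M = 4.92 kN·m per $
  commercially pure titanium: M = 4.36 kN·m per $
  molybdenum: M = 1.52 kN·m per $
  tungsten: M = 0.716 kN·m per $
Low-carbon steel ranks first.

low-carbon steel, M = 58.6 kN·m per $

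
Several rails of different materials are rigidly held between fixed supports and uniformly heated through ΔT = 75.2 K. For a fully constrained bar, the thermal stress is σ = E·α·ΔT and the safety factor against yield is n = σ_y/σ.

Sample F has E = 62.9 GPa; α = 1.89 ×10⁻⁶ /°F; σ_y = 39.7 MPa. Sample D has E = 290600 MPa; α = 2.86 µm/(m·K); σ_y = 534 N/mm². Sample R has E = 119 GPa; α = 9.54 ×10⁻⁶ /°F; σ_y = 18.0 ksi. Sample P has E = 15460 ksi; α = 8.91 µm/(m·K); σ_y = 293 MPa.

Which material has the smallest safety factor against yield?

sample R

Per material, after unit conversion:
  sample F: E = 62.90, α = 3.40, σ_y = 39.70 → σ = 16.1 MPa, n = 2.47
  sample D: E = 290.6, α = 2.86, σ_y = 534.0 → σ = 62.5 MPa, n = 8.54
  sample R: E = 119.0, α = 17.2, σ_y = 124.1 → σ = 154 MPa, n = 0.808
  sample P: E = 106.6, α = 8.91, σ_y = 293.0 → σ = 71.4 MPa, n = 4.10
Sample R has the lowest safety factor, n = 0.808.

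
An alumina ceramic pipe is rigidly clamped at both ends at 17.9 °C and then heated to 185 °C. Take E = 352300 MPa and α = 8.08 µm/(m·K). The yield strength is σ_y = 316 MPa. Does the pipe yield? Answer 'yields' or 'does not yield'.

E = 352300 MPa = 352.3 GPa.
ΔT = 167.1 K. Constrained thermal stress σ = E·α·ΔT = 352.3×10³ MPa × 8.08×10⁻⁶ × 167.1 = 476 MPa (compressive).
Compare to σ_y = 316 MPa: σ ≥ σ_y, so it yields.

yields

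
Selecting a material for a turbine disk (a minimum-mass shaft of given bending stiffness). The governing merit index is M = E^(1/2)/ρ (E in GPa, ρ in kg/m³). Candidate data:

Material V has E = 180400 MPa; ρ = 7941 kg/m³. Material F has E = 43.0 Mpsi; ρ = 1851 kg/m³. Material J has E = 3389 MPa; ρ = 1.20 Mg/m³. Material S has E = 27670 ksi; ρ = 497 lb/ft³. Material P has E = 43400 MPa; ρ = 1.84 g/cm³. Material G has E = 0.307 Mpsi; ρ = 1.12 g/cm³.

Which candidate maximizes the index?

material F

Putting every candidate on a common basis:
  material V: E = 180.4 GPa, ρ = 7941 kg/m³
  material F: E = 296.5 GPa, ρ = 1851 kg/m³
  material J: E = 3.389 GPa, ρ = 1200 kg/m³
  material S: E = 190.8 GPa, ρ = 7961 kg/m³
  material P: E = 43.40 GPa, ρ = 1840 kg/m³
  material G: E = 2.117 GPa, ρ = 1120 kg/m³
  material F: M = 9.30×10⁻³
  material P: M = 3.58×10⁻³
  material S: M = 1.73×10⁻³
  material V: M = 1.69×10⁻³
  material J: M = 1.53×10⁻³
  material G: M = 1.30×10⁻³
Material F has the largest M.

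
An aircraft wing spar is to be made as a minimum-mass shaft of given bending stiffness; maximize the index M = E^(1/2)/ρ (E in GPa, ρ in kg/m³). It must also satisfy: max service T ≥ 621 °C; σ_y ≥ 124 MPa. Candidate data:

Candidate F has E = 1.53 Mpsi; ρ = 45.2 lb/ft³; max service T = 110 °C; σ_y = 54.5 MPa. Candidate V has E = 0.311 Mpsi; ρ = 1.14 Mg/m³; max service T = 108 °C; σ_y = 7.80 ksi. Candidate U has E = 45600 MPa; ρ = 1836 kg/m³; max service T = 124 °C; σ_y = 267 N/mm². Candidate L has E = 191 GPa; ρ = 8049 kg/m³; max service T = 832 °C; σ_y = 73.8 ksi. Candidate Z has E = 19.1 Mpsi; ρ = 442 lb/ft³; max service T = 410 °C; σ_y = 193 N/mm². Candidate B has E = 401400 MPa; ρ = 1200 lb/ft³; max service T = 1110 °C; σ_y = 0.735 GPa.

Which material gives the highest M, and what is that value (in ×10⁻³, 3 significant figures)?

Screen on constraints: max service T ≥ 621 °C; σ_y ≥ 124 MPa. Survivors: candidate L, candidate B.
Convert each candidate to consistent units, then evaluate M:
  candidate L: E = 191.0 GPa, ρ = 8049 kg/m³
  candidate B: E = 401.4 GPa, ρ = 19220 kg/m³
  candidate L: M = 1.72×10⁻³
  candidate B: M = 1.04×10⁻³
The maximum is for candidate L.

candidate L, M = 1.72×10⁻³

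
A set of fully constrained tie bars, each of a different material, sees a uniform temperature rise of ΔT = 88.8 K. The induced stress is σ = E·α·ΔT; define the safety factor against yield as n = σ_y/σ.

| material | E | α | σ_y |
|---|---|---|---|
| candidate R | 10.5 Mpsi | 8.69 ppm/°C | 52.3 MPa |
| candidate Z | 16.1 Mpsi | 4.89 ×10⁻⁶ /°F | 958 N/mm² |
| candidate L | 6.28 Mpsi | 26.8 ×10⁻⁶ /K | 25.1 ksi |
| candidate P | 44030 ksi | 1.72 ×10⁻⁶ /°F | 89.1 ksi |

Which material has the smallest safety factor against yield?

candidate R

In consistent units (E in GPa, α in ×10⁻⁶/K, σ_y in MPa):
  candidate R: E = 72.39, α = 8.69, σ_y = 52.30 → σ = 55.9 MPa, n = 0.936
  candidate Z: E = 111.0, α = 8.80, σ_y = 958.0 → σ = 86.8 MPa, n = 11.0
  candidate L: E = 43.30, α = 26.8, σ_y = 173.1 → σ = 103 MPa, n = 1.68
  candidate P: E = 303.6, α = 3.10, σ_y = 614.3 → σ = 83.5 MPa, n = 7.36
Smallest n: candidate R with n = 0.936.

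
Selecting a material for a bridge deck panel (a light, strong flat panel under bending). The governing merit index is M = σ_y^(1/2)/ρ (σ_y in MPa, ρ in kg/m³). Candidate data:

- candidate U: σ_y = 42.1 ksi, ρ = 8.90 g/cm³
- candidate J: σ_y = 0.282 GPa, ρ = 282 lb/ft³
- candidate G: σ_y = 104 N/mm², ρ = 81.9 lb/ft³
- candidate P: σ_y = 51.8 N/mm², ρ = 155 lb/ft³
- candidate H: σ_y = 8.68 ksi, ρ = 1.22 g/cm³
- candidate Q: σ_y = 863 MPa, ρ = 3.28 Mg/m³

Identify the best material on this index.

Convert each candidate to consistent units, then evaluate M:
  candidate U: σ_y = 290.3 MPa, ρ = 8900 kg/m³
  candidate J: σ_y = 282.0 MPa, ρ = 4517 kg/m³
  candidate G: σ_y = 104.0 MPa, ρ = 1312 kg/m³
  candidate P: σ_y = 51.80 MPa, ρ = 2483 kg/m³
  candidate H: σ_y = 59.85 MPa, ρ = 1220 kg/m³
  candidate Q: σ_y = 863.0 MPa, ρ = 3280 kg/m³
  candidate Q: M = 8.96×10⁻³
  candidate G: M = 7.77×10⁻³
  candidate H: M = 6.34×10⁻³
  candidate J: M = 3.72×10⁻³
  candidate P: M = 2.90×10⁻³
  candidate U: M = 1.91×10⁻³
Candidate Q ranks first.

candidate Q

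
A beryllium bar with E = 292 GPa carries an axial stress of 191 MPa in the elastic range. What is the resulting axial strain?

6.54×10⁻⁴

ε = σ/E = 191 / 292000 = 6.54×10⁻⁴.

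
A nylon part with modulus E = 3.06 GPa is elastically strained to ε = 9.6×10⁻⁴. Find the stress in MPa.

2.94 MPa

σ = E·ε = 3060 MPa × 9.6×10⁻⁴ = 2.94 MPa.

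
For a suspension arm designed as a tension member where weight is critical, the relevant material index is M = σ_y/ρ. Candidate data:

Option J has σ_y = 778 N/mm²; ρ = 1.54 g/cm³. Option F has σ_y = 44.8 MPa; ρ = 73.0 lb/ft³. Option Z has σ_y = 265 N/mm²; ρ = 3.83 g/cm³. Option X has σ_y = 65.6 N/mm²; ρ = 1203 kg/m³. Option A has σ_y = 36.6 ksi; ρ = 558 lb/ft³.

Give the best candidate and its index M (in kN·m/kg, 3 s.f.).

Convert each candidate to consistent units, then evaluate M:
  option J: σ_y = 778.0 MPa, ρ = 1540 kg/m³
  option F: σ_y = 44.80 MPa, ρ = 1169 kg/m³
  option Z: σ_y = 265.0 MPa, ρ = 3830 kg/m³
  option X: σ_y = 65.60 MPa, ρ = 1203 kg/m³
  option A: σ_y = 252.3 MPa, ρ = 8938 kg/m³
  option J: M = 505 kN·m/kg
  option Z: M = 69.2 kN·m/kg
  option X: M = 54.5 kN·m/kg
  option F: M = 38.3 kN·m/kg
  option A: M = 28.2 kN·m/kg
Option J has the largest M.

option J, M = 505 kN·m/kg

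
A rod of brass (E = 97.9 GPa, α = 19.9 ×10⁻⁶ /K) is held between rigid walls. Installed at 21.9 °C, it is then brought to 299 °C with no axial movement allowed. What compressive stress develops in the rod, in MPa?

540 MPa

ΔT = 277.1 K. Constrained thermal stress σ = E·α·ΔT = 97.90×10³ MPa × 19.9×10⁻⁶ × 277.1 = 540 MPa (compressive).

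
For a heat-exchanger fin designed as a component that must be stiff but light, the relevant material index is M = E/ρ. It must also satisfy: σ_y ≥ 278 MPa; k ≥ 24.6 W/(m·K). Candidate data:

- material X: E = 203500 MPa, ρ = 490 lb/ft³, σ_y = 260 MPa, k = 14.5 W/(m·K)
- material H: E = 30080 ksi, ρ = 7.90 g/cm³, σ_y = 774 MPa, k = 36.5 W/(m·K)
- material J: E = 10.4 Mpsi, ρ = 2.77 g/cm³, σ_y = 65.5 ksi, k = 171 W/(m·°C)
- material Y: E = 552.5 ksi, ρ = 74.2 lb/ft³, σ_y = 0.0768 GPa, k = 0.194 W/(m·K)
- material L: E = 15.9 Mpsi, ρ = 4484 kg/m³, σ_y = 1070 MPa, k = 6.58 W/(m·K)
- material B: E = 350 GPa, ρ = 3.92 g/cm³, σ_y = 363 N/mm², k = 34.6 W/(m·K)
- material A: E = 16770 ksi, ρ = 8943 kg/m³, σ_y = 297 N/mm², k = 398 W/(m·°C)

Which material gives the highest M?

Screen on constraints: σ_y ≥ 278 MPa; k ≥ 24.6 W/(m·K). Survivors: material H, material J, material B, material A.
Putting every candidate on a common basis:
  material H: E = 207.4 GPa, ρ = 7900 kg/m³
  material J: E = 71.71 GPa, ρ = 2770 kg/m³
  material B: E = 350.0 GPa, ρ = 3920 kg/m³
  material A: E = 115.6 GPa, ρ = 8943 kg/m³
  material B: M = 89.3 MN·m/kg
  material H: M = 26.3 MN·m/kg
  material J: M = 25.9 MN·m/kg
  material A: M = 12.9 MN·m/kg
Highest index: material B.

material B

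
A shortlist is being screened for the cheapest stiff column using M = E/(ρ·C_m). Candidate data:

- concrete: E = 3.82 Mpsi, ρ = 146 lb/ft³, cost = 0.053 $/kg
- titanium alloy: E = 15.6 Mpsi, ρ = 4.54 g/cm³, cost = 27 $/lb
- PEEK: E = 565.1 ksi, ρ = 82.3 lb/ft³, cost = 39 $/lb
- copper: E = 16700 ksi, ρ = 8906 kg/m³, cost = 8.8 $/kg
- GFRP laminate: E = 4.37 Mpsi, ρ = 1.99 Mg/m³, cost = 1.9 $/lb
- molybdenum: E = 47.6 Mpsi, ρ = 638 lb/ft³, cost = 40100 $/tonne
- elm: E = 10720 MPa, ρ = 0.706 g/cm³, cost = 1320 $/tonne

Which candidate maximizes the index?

Convert each candidate to consistent units, then evaluate M:
  concrete: E = 26.34 GPa, ρ = 2339 kg/m³, cost = 0.05300 $/kg
  titanium alloy: E = 107.6 GPa, ρ = 4540 kg/m³, cost = 59.52 $/kg
  PEEK: E = 3.896 GPa, ρ = 1318 kg/m³, cost = 85.98 $/kg
  copper: E = 115.1 GPa, ρ = 8906 kg/m³, cost = 8.800 $/kg
  GFRP laminate: E = 30.13 GPa, ρ = 1990 kg/m³, cost = 4.189 $/kg
  molybdenum: E = 328.2 GPa, ρ = 10220 kg/m³, cost = 40.10 $/kg
  elm: E = 10.72 GPa, ρ = 706.0 kg/m³, cost = 1.320 $/kg
  concrete: M = 212 MN·m per $
  elm: M = 11.5 MN·m per $
  GFRP laminate: M = 3.61 MN·m per $
  copper: M = 1.47 MN·m per $
  molybdenum: M = 0.801 MN·m per $
  titanium alloy: M = 0.398 MN·m per $
  PEEK: M = 0.0344 MN·m per $
Highest index: concrete.

concrete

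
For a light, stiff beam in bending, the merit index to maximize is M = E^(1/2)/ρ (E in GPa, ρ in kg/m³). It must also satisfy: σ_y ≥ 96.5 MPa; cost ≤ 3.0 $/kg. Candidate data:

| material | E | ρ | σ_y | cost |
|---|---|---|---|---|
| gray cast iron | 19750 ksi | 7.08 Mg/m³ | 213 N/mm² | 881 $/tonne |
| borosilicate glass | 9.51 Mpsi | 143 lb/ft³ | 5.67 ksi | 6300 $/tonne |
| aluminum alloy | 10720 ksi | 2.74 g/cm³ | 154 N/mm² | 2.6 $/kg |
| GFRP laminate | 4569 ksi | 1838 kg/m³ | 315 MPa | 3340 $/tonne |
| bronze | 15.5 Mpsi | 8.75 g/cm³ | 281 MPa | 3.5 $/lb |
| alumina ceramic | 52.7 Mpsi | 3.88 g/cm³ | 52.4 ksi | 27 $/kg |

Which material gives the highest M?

Screen on constraints: σ_y ≥ 96.5 MPa; cost ≤ 3.0 $/kg. Survivors: gray cast iron, aluminum alloy.
Convert each candidate to consistent units, then evaluate M:
  gray cast iron: E = 136.2 GPa, ρ = 7080 kg/m³
  aluminum alloy: E = 73.91 GPa, ρ = 2740 kg/m³
  aluminum alloy: M = 3.14×10⁻³
  gray cast iron: M = 1.65×10⁻³
Aluminum alloy has the largest M.

aluminum alloy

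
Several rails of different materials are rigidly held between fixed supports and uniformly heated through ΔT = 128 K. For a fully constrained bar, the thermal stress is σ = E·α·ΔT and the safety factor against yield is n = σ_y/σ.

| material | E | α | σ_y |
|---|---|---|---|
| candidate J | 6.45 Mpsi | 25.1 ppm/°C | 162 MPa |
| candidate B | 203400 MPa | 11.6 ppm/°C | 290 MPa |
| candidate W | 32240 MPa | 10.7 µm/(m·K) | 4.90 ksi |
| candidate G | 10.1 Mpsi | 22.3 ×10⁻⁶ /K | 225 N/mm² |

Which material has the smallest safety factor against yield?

Per material, after unit conversion:
  candidate J: E = 44.47, α = 25.1, σ_y = 162.0 → σ = 143 MPa, n = 1.13
  candidate B: E = 203.4, α = 11.6, σ_y = 290.0 → σ = 302 MPa, n = 0.960
  candidate W: E = 32.24, α = 10.7, σ_y = 33.78 → σ = 44.2 MPa, n = 0.765
  candidate G: E = 69.64, α = 22.3, σ_y = 225.0 → σ = 199 MPa, n = 1.13
Candidate W has the lowest safety factor, n = 0.765.

candidate W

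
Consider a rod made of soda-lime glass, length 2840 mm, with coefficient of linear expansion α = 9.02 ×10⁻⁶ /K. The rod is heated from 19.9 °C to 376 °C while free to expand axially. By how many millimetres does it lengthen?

9.12 mm

ΔT = 376 − 19.9 = 356.1 K.
ΔL = α·L₀·ΔT = 9.02×10⁻⁶ × 2840 mm × 356.1 K = 9.12 mm.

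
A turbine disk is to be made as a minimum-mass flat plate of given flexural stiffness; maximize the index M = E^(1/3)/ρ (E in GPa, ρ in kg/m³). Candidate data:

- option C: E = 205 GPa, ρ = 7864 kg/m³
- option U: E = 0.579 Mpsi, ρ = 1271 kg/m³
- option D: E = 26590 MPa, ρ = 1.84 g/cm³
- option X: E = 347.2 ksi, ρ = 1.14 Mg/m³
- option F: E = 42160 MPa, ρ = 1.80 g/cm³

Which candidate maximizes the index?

option F

Convert each candidate to consistent units, then evaluate M:
  option C: E = 205.0 GPa, ρ = 7864 kg/m³
  option U: E = 3.992 GPa, ρ = 1271 kg/m³
  option D: E = 26.59 GPa, ρ = 1840 kg/m³
  option X: E = 2.394 GPa, ρ = 1140 kg/m³
  option F: E = 42.16 GPa, ρ = 1800 kg/m³
  option F: M = 1.93×10⁻³
  option D: M = 1.62×10⁻³
  option U: M = 1.25×10⁻³
  option X: M = 1.17×10⁻³
  option C: M = 0.750×10⁻³
Highest index: option F.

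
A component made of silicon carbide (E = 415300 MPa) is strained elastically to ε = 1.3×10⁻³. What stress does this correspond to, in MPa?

E = 415300 MPa = 415.3 GPa.
σ = E·ε = 415300 MPa × 1.3×10⁻³ = 540 MPa.

540 MPa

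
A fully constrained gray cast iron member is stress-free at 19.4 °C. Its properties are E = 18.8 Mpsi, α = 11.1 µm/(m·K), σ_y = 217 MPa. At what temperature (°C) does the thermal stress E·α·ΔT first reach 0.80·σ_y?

140 °C

E = 18.8 Mpsi = 129.6 GPa.
E·α·ΔT = 173.6 MPa ⇒ ΔT = 173.6 / (129.6×10³ × 11.1×10⁻⁶) = 120.7 K.
T = 19.4 + 120.7 = 140.1 °C.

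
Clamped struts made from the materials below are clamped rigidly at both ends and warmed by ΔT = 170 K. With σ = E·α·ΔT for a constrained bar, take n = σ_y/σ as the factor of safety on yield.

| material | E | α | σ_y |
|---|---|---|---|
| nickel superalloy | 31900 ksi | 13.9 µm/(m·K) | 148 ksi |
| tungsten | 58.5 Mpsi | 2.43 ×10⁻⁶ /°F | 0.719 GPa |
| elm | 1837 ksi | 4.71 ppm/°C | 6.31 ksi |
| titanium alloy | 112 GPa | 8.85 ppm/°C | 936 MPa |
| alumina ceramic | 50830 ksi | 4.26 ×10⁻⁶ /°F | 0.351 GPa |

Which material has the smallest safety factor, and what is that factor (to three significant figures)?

alumina ceramic, n = 0.768

Per material, after unit conversion:
  nickel superalloy: E = 219.9, α = 13.9, σ_y = 1020 → σ = 520 MPa, n = 1.96
  tungsten: E = 403.3, α = 4.37, σ_y = 719.0 → σ = 300 MPa, n = 2.40
  elm: E = 12.67, α = 4.71, σ_y = 43.51 → σ = 10.1 MPa, n = 4.29
  titanium alloy: E = 112.0, α = 8.85, σ_y = 936.0 → σ = 169 MPa, n = 5.55
  alumina ceramic: E = 350.5, α = 7.67, σ_y = 351.0 → σ = 457 MPa, n = 0.768
Smallest n: alumina ceramic with n = 0.768.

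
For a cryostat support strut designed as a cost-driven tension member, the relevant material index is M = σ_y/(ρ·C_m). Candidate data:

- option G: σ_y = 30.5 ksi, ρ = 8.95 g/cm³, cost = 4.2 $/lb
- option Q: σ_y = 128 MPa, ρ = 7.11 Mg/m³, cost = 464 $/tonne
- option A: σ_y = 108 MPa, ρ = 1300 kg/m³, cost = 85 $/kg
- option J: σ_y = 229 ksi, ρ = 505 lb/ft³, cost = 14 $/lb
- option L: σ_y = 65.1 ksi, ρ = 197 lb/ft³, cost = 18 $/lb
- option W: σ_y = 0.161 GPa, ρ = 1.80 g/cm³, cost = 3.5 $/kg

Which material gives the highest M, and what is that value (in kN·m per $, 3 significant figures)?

option Q, M = 38.8 kN·m per $

Putting every candidate on a common basis:
  option G: σ_y = 210.3 MPa, ρ = 8950 kg/m³, cost = 9.259 $/kg
  option Q: σ_y = 128.0 MPa, ρ = 7110 kg/m³, cost = 0.4640 $/kg
  option A: σ_y = 108.0 MPa, ρ = 1300 kg/m³, cost = 85.00 $/kg
  option J: σ_y = 1579 MPa, ρ = 8089 kg/m³, cost = 30.86 $/kg
  option L: σ_y = 448.8 MPa, ρ = 3156 kg/m³, cost = 39.68 $/kg
  option W: σ_y = 161.0 MPa, ρ = 1800 kg/m³, cost = 3.500 $/kg
  option Q: M = 38.8 kN·m per $
  option W: M = 25.6 kN·m per $
  option J: M = 6.32 kN·m per $
  option L: M = 3.58 kN·m per $
  option G: M = 2.54 kN·m per $
  option A: M = 0.977 kN·m per $
The maximum is for option Q.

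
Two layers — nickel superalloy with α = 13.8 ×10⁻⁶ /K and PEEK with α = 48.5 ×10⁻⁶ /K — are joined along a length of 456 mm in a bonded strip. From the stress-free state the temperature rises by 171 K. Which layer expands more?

PEEK

α(nickel superalloy) = 13.8×10⁻⁶/K vs α(PEEK) = 48.5×10⁻⁶/K.
Higher α expands more for the same ΔT: PEEK.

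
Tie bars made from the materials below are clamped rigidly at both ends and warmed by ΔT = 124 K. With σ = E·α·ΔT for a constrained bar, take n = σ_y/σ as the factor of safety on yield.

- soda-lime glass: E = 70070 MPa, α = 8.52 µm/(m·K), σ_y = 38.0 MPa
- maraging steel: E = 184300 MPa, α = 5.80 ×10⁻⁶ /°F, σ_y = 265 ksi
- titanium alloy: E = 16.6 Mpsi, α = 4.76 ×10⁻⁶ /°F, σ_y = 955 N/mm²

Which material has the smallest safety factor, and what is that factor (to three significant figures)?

With everything in SI (GPa, ×10⁻⁶/K, MPa):
  soda-lime glass: E = 70.07, α = 8.52, σ_y = 38.00 → σ = 74.0 MPa, n = 0.513
  maraging steel: E = 184.3, α = 10.4, σ_y = 1827 → σ = 239 MPa, n = 7.66
  titanium alloy: E = 114.5, α = 8.57, σ_y = 955.0 → σ = 122 MPa, n = 7.85
The minimum is soda-lime glass at n = 0.513.

soda-lime glass, n = 0.513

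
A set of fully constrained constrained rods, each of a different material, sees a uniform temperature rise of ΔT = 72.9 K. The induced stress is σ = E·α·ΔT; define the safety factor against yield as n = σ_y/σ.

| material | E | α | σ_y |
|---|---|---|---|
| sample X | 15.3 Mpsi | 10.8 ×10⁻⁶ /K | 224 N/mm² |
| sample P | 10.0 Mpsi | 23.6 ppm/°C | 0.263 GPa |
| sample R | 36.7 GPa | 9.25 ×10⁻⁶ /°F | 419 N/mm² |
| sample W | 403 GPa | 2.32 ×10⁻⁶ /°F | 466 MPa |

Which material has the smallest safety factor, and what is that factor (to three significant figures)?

Converting E to GPa, α to ×10⁻⁶/K, σ_y to MPa, then σ and n for each:
  sample X: E = 105.5, α = 10.8, σ_y = 224.0 → σ = 83.1 MPa, n = 2.70
  sample P: E = 68.95, α = 23.6, σ_y = 263.0 → σ = 119 MPa, n = 2.22
  sample R: E = 36.70, α = 16.6, σ_y = 419.0 → σ = 44.5 MPa, n = 9.41
  sample W: E = 403.0, α = 4.18, σ_y = 466.0 → σ = 123 MPa, n = 3.80
The minimum is sample P at n = 2.22.

sample P, n = 2.22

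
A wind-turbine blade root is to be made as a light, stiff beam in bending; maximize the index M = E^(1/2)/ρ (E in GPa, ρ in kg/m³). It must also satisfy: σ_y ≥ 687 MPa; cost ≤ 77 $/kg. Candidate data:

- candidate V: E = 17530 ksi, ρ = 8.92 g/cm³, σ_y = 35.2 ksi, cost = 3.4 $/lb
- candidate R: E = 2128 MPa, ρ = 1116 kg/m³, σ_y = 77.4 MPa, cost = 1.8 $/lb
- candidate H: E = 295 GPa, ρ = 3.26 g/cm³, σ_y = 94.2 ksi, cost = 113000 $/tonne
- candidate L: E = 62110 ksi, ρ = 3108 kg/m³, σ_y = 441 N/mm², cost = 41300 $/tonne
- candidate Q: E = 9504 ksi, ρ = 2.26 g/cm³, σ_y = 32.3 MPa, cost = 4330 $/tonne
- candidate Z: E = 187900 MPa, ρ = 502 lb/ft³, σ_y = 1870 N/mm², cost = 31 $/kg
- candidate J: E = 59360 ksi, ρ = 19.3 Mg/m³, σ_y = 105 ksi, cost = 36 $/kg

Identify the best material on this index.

Screen on constraints: σ_y ≥ 687 MPa; cost ≤ 77 $/kg. Survivors: candidate Z, candidate J.
In SI units:
  candidate Z: E = 187.9 GPa, ρ = 8041 kg/m³
  candidate J: E = 409.3 GPa, ρ = 19300 kg/m³
  candidate Z: M = 1.70×10⁻³
  candidate J: M = 1.05×10⁻³
The maximum is for candidate Z.

candidate Z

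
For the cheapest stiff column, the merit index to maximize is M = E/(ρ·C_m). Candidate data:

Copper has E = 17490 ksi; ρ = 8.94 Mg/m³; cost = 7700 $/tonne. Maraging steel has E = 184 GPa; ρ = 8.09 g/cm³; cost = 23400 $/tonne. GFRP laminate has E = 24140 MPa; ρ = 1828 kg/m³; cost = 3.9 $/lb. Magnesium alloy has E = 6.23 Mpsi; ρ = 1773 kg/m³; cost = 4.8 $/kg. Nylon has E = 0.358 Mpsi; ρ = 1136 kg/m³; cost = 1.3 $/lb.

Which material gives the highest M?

magnesium alloy

Putting every candidate on a common basis:
  copper: E = 120.6 GPa, ρ = 8940 kg/m³, cost = 7.700 $/kg
  maraging steel: E = 184.0 GPa, ρ = 8090 kg/m³, cost = 23.40 $/kg
  GFRP laminate: E = 24.14 GPa, ρ = 1828 kg/m³, cost = 8.598 $/kg
  magnesium alloy: E = 42.95 GPa, ρ = 1773 kg/m³, cost = 4.800 $/kg
  nylon: E = 2.468 GPa, ρ = 1136 kg/m³, cost = 2.866 $/kg
  magnesium alloy: M = 5.05 MN·m per $
  copper: M = 1.75 MN·m per $
  GFRP laminate: M = 1.54 MN·m per $
  maraging steel: M = 0.972 MN·m per $
  nylon: M = 0.758 MN·m per $
Highest index: magnesium alloy.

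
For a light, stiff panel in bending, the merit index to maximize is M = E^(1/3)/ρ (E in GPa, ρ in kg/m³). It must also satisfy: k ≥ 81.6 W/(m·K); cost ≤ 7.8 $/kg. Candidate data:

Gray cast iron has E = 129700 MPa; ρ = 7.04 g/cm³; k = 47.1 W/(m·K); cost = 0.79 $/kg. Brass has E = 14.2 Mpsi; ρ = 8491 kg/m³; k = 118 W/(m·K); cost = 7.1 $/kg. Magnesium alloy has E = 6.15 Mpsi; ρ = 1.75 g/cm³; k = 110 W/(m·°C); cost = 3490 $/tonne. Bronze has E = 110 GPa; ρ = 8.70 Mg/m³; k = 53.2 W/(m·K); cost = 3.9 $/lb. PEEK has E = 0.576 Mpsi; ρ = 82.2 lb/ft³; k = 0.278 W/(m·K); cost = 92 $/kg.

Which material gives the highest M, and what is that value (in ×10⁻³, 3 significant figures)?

magnesium alloy, M = 1.99×10⁻³

Screen on constraints: k ≥ 81.6 W/(m·K); cost ≤ 7.8 $/kg. Survivors: brass, magnesium alloy.
After converting to SI:
  brass: E = 97.91 GPa, ρ = 8491 kg/m³
  magnesium alloy: E = 42.40 GPa, ρ = 1750 kg/m³
  magnesium alloy: M = 1.99×10⁻³
  brass: M = 0.543×10⁻³
Highest index: magnesium alloy.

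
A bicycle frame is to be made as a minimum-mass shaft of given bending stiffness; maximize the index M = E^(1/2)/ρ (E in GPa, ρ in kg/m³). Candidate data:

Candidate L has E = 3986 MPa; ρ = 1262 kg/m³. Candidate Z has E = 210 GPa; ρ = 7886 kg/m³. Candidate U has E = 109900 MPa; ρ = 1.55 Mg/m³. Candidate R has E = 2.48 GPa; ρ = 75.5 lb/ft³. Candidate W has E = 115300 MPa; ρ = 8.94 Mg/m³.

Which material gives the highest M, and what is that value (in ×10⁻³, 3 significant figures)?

Normalizing units and computing the index:
  candidate L: E = 3.986 GPa, ρ = 1262 kg/m³
  candidate Z: E = 210.0 GPa, ρ = 7886 kg/m³
  candidate U: E = 109.9 GPa, ρ = 1550 kg/m³
  candidate R: E = 2.480 GPa, ρ = 1209 kg/m³
  candidate W: E = 115.3 GPa, ρ = 8940 kg/m³
  candidate U: M = 6.76×10⁻³
  candidate Z: M = 1.84×10⁻³
  candidate L: M = 1.58×10⁻³
  candidate R: M = 1.30×10⁻³
  candidate W: M = 1.20×10⁻³
The maximum is for candidate U.

candidate U, M = 6.76×10⁻³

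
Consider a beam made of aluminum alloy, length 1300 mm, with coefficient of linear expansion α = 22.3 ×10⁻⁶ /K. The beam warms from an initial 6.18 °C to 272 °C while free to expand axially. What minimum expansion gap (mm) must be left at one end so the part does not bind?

ΔT = 272 − 6.18 = 265.8 K.
ΔL = α·L₀·ΔT = 22.3×10⁻⁶ × 1300 mm × 265.8 K = 7.71 mm.

7.71 mm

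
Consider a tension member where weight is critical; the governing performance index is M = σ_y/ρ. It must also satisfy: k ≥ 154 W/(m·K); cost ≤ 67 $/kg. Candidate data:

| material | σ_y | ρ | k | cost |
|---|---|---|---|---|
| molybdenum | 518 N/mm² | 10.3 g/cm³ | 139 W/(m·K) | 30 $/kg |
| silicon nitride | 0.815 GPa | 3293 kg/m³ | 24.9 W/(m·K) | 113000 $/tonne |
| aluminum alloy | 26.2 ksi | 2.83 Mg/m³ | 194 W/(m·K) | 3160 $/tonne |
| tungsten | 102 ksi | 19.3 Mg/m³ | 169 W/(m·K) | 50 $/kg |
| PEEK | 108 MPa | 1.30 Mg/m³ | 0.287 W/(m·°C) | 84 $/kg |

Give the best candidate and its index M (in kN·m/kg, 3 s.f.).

aluminum alloy, M = 63.8 kN·m/kg

Screen on constraints: k ≥ 154 W/(m·K); cost ≤ 67 $/kg. Survivors: aluminum alloy, tungsten.
In SI units:
  aluminum alloy: σ_y = 180.6 MPa, ρ = 2830 kg/m³
  tungsten: σ_y = 703.3 MPa, ρ = 19300 kg/m³
  aluminum alloy: M = 63.8 kN·m/kg
  tungsten: M = 36.4 kN·m/kg
Aluminum alloy has the largest M.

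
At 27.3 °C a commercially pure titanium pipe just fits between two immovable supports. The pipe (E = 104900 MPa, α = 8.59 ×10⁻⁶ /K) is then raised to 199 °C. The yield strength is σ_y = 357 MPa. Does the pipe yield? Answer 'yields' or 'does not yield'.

does not yield

E = 104900 MPa = 104.9 GPa.
ΔT = 171.7 K. Constrained thermal stress σ = E·α·ΔT = 104.9×10³ MPa × 8.59×10⁻⁶ × 171.7 = 155 MPa (compressive).
Compare to σ_y = 357 MPa: σ < σ_y, so it does not yield.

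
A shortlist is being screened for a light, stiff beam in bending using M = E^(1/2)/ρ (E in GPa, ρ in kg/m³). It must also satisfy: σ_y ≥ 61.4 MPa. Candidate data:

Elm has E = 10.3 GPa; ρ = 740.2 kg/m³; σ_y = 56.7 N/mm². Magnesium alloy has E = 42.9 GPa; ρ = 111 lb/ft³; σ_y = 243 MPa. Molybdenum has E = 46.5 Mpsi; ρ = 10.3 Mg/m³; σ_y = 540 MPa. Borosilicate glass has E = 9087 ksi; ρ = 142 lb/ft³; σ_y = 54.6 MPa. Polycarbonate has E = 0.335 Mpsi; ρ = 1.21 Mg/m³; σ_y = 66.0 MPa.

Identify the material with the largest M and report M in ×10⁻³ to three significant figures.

Screen on constraints: σ_y ≥ 61.4 MPa. Survivors: magnesium alloy, molybdenum, polycarbonate.
In SI units:
  magnesium alloy: E = 42.90 GPa, ρ = 1778 kg/m³
  molybdenum: E = 320.6 GPa, ρ = 10300 kg/m³
  polycarbonate: E = 2.310 GPa, ρ = 1210 kg/m³
  magnesium alloy: M = 3.68×10⁻³
  molybdenum: M = 1.74×10⁻³
  polycarbonate: M = 1.26×10⁻³
Magnesium alloy ranks first.

magnesium alloy, M = 3.68×10⁻³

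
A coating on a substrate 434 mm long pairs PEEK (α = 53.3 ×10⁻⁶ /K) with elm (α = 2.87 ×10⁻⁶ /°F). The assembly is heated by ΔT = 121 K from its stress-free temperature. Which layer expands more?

elm: α = 2.87×10⁻⁶/°F × 9/5 = 5.17×10⁻⁶/K.
α(PEEK) = 53.3×10⁻⁶/K vs α(elm) = 5.17×10⁻⁶/K.
Higher α expands more for the same ΔT: PEEK.

PEEK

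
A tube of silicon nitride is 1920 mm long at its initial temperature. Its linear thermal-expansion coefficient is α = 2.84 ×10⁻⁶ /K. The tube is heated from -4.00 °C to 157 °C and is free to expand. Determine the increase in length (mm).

0.878 mm

ΔT = 157 − (-4.00) = 161.0 K.
ΔL = α·L₀·ΔT = 2.84×10⁻⁶ × 1920 mm × 161.0 K = 0.878 mm.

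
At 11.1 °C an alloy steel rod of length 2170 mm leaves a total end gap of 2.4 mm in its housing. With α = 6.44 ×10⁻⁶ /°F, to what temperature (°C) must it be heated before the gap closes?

107 °C

α = 6.44×10⁻⁶/°F × 9/5 = 11.6×10⁻⁶/K.
α·L₀·ΔT = 2.4 mm ⇒ ΔT = 2.4 / (11.6×10⁻⁶ × 2170.0) = 95.41 K.
T = 11.1 + 95.41 = 106.5 °C.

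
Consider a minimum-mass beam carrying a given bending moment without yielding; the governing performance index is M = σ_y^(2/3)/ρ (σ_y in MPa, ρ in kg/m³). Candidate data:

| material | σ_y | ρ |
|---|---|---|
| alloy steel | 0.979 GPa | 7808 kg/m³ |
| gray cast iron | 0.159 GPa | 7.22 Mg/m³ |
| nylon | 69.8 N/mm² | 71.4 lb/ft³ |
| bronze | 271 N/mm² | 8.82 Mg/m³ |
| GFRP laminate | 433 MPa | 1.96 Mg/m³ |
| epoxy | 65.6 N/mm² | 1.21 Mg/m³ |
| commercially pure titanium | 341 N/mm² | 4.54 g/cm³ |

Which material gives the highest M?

GFRP laminate

Putting every candidate on a common basis:
  alloy steel: σ_y = 979.0 MPa, ρ = 7808 kg/m³
  gray cast iron: σ_y = 159.0 MPa, ρ = 7220 kg/m³
  nylon: σ_y = 69.80 MPa, ρ = 1144 kg/m³
  bronze: σ_y = 271.0 MPa, ρ = 8820 kg/m³
  GFRP laminate: σ_y = 433.0 MPa, ρ = 1960 kg/m³
  epoxy: σ_y = 65.60 MPa, ρ = 1210 kg/m³
  commercially pure titanium: σ_y = 341.0 MPa, ρ = 4540 kg/m³
  GFRP laminate: M = 29.2×10⁻³
  nylon: M = 14.8×10⁻³
  epoxy: M = 13.4×10⁻³
  alloy steel: M = 12.6×10⁻³
  commercially pure titanium: M = 10.8×10⁻³
  bronze: M = 4.75×10⁻³
  gray cast iron: M = 4.07×10⁻³
Highest index: GFRP laminate.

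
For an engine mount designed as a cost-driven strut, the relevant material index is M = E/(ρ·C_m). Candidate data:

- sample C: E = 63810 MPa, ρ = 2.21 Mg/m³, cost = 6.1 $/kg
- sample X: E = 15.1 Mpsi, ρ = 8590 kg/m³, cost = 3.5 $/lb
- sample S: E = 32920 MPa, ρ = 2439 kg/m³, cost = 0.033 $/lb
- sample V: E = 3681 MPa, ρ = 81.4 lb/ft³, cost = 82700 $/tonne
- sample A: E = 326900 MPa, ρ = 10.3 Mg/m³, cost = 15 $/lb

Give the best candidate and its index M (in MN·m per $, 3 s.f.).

sample S, M = 186 MN·m per $

Convert each candidate to consistent units, then evaluate M:
  sample C: E = 63.81 GPa, ρ = 2210 kg/m³, cost = 6.100 $/kg
  sample X: E = 104.1 GPa, ρ = 8590 kg/m³, cost = 7.716 $/kg
  sample S: E = 32.92 GPa, ρ = 2439 kg/m³, cost = 0.07275 $/kg
  sample V: E = 3.681 GPa, ρ = 1304 kg/m³, cost = 82.70 $/kg
  sample A: E = 326.9 GPa, ρ = 10300 kg/m³, cost = 33.07 $/kg
  sample S: M = 186 MN·m per $
  sample C: M = 4.73 MN·m per $
  sample X: M = 1.57 MN·m per $
  sample A: M = 0.960 MN·m per $
  sample V: M = 0.0341 MN·m per $
Sample S has the largest M.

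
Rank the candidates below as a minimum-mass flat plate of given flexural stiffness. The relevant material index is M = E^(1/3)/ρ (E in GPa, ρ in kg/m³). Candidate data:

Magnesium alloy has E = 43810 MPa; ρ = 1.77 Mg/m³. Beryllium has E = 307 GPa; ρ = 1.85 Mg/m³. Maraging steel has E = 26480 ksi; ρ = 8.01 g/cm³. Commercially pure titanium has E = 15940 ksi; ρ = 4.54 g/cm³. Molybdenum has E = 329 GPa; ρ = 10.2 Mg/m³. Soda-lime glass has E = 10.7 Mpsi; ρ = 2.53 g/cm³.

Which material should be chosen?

beryllium

In SI units:
  magnesium alloy: E = 43.81 GPa, ρ = 1770 kg/m³
  beryllium: E = 307.0 GPa, ρ = 1850 kg/m³
  maraging steel: E = 182.6 GPa, ρ = 8010 kg/m³
  commercially pure titanium: E = 109.9 GPa, ρ = 4540 kg/m³
  molybdenum: E = 329.0 GPa, ρ = 10200 kg/m³
  soda-lime glass: E = 73.77 GPa, ρ = 2530 kg/m³
  beryllium: M = 3.65×10⁻³
  magnesium alloy: M = 1.99×10⁻³
  soda-lime glass: M = 1.66×10⁻³
  commercially pure titanium: M = 1.06×10⁻³
  maraging steel: M = 0.708×10⁻³
  molybdenum: M = 0.677×10⁻³
The maximum is for beryllium.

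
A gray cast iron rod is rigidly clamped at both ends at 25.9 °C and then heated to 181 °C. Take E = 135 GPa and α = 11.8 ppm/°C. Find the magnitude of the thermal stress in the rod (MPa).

247 MPa

ΔT = 155.1 K. Constrained thermal stress σ = E·α·ΔT = 135.0×10³ MPa × 11.8×10⁻⁶ × 155.1 = 247 MPa (compressive).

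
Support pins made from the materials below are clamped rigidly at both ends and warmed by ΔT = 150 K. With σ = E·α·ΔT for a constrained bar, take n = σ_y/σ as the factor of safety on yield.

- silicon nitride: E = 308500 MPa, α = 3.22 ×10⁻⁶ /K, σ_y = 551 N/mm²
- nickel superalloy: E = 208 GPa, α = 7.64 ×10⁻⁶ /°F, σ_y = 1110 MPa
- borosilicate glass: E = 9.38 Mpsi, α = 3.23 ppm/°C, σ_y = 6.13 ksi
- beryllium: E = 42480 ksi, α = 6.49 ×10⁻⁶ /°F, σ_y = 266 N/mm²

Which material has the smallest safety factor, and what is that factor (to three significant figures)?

In consistent units (E in GPa, α in ×10⁻⁶/K, σ_y in MPa):
  silicon nitride: E = 308.5, α = 3.22, σ_y = 551.0 → σ = 149 MPa, n = 3.70
  nickel superalloy: E = 208.0, α = 13.8, σ_y = 1110 → σ = 429 MPa, n = 2.59
  borosilicate glass: E = 64.67, α = 3.23, σ_y = 42.26 → σ = 31.3 MPa, n = 1.35
  beryllium: E = 292.9, α = 11.7, σ_y = 266.0 → σ = 513 MPa, n = 0.518
Smallest n: beryllium with n = 0.518.

beryllium, n = 0.518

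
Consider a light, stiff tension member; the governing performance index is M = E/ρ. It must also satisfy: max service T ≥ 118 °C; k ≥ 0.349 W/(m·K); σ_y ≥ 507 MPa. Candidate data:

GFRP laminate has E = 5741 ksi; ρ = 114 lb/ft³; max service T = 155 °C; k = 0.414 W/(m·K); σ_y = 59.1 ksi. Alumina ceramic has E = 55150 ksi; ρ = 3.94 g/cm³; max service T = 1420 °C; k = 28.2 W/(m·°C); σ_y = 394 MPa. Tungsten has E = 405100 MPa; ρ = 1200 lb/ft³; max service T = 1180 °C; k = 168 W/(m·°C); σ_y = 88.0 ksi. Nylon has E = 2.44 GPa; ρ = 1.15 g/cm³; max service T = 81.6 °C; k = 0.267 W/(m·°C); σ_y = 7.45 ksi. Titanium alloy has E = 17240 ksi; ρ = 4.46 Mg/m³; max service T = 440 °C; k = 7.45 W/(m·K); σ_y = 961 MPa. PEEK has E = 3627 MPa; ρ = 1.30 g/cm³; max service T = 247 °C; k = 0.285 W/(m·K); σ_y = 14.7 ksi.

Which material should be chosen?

titanium alloy

Screen on constraints: max service T ≥ 118 °C; k ≥ 0.349 W/(m·K); σ_y ≥ 507 MPa. Survivors: tungsten, titanium alloy.
Putting every candidate on a common basis:
  tungsten: E = 405.1 GPa, ρ = 19220 kg/m³
  titanium alloy: E = 118.9 GPa, ρ = 4460 kg/m³
  titanium alloy: M = 26.7 MN·m/kg
  tungsten: M = 21.1 MN·m/kg
Titanium alloy has the largest M.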